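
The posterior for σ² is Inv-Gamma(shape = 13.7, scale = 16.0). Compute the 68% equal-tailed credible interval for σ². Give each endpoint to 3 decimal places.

Inverse-Gamma(13.7, 16.0) quantiles: F⁻¹(0.16) and F⁻¹(0.84).
Equivalently, 1/σ² ~ Gamma(13.7, rate = 16.0); invert its 0.84 and 0.16 quantiles.
Posterior mean ≈ 1.260, SD ≈ 0.368; a Normal approximation gives roughly [0.894, 1.626].
Exact: lower = 0.923; upper = 1.590.

[0.923, 1.590]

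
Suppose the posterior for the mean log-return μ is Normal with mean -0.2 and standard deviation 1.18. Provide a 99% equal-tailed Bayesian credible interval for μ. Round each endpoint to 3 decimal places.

[-3.239, 2.839]

The posterior is symmetric, so the 99% equal-tailed interval is μ = -0.2 ± z·1.18 with z = 2.576.
Half-width: 2.576 × 1.18 = 3.039.
-0.2 − 3.039 = -3.239; -0.2 + 3.039 = 2.839.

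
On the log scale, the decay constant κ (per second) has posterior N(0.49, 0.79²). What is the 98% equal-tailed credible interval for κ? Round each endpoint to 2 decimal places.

[0.26, 10.26]

On the log scale the 98% interval is 0.49 ± 2.326 × 0.79 = [-1.3478, 2.3278].
Exponentiate: [e^-1.3478, e^2.3278] = [0.26, 10.26].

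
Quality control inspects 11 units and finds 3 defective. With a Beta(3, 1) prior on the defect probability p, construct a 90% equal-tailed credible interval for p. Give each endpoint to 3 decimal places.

Posterior: Beta(3+3, 1+8) = Beta(6, 9).
Equal-tailed 90% interval: the 0.05 and 0.95 quantiles of Beta(6, 9).
Posterior mean ≈ 0.400, SD ≈ 0.122; a Normal approximation gives roughly [0.199, 0.601].
Exact: F⁻¹(0.05) = 0.206; F⁻¹(0.95) = 0.610.

[0.206, 0.610]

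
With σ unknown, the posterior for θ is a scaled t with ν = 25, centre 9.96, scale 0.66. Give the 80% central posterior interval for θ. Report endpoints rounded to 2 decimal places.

The t_25 distribution is symmetric; the 80% interval is 9.96 ± t·0.66 with t_{0.9,25} = 1.316.
Half-width: 1.316 × 0.66 = 0.87.
9.96 − 0.87 = 9.09; 9.96 + 0.87 = 10.83.

[9.09, 10.83]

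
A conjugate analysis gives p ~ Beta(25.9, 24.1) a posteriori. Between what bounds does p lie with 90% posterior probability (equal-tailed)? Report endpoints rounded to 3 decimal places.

Posterior: Beta(25.9, 24.1).
Equal-tailed 90% interval: the 0.05 and 0.95 quantiles of Beta(25.9, 24.1).
Posterior mean ≈ 0.518, SD ≈ 0.070; a Normal approximation gives roughly [0.403, 0.633].
Exact: F⁻¹(0.05) = 0.402; F⁻¹(0.95) = 0.633.

[0.402, 0.633]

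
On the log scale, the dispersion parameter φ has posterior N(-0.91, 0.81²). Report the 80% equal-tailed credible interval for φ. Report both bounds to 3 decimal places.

[0.143, 1.137]

On the log scale the 80% interval is -0.91 ± 1.282 × 0.81 = [-1.9481, 0.1281].
Exponentiate: [e^-1.9481, e^0.1281] = [0.143, 1.137].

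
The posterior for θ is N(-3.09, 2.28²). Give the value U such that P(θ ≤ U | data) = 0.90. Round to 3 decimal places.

Need U with P(θ ≤ U) = 0.90: U = -3.09 + z_{0.1}·2.28.
z = 1.282; U = -3.09 + 1.282 × 2.28 = -0.168.

-0.168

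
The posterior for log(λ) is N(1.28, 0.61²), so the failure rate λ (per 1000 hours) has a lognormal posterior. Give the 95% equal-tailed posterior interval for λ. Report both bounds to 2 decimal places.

On the log scale the 95% interval is 1.28 ± 1.960 × 0.61 = [0.0844, 2.4756].
Exponentiate: [e^0.0844, e^2.4756] = [1.09, 11.89].

[1.09, 11.89]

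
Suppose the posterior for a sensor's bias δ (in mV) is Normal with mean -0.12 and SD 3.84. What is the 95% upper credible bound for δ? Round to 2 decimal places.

6.20

Need U with P(δ ≤ U) = 0.95: U = -0.12 + z_{0.05}·3.84.
z = 1.645; U = -0.12 + 1.645 × 3.84 = 6.20.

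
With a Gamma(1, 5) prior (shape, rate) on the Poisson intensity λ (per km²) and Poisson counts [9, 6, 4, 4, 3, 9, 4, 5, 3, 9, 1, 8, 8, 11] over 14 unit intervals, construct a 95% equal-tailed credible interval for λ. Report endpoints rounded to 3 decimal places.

Posterior: Gamma(1+84, 5+14) = Gamma(85, 19) (shape, rate).
Equal-tailed 95% interval: Gamma(85, 19) quantiles at 0.025 and 0.975.
Posterior mean ≈ 4.474, SD ≈ 0.485; a Normal approximation gives roughly [3.523, 5.425].
Exact: lower = 3.573; upper = 5.474.

[3.573, 5.474]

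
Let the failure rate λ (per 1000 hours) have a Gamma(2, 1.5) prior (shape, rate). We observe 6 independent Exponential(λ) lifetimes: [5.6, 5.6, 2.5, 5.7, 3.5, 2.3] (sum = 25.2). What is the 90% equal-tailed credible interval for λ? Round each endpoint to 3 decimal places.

[0.149, 0.492]

Posterior: Gamma(2+6, 1.5+25.2) = Gamma(8, 26.7) (shape, rate).
Equal-tailed 90% interval: Gamma(8, 26.7) quantiles at 0.05 and 0.95.
Posterior mean ≈ 0.300, SD ≈ 0.106; a Normal approximation gives roughly [0.125, 0.474].
Exact: lower = 0.149; upper = 0.492.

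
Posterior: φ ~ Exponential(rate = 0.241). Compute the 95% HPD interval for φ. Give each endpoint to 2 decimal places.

The exponential density is strictly decreasing on [0, ∞), so the HPD interval is anchored at 0: [0, q] with P(φ ≤ q) = 0.95.
q = −ln(1 − 0.95) / 0.241 = 2.9957 / 0.241 = 12.43.

[0.00, 12.43]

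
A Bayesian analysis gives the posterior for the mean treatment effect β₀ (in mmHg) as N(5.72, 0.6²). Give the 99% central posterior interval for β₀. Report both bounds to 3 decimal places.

[4.175, 7.265]

The posterior is symmetric, so the 99% equal-tailed interval is β₀ = 5.72 ± z·0.6 with z = 2.576.
Half-width: 2.576 × 0.6 = 1.545.
5.72 − 1.545 = 4.175; 5.72 + 1.545 = 7.265.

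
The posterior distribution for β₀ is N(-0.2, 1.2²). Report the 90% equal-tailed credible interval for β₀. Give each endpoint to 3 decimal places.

The posterior is symmetric, so the 90% equal-tailed interval is β₀ = -0.2 ± z·1.2 with z = 1.645.
Half-width: 1.645 × 1.2 = 1.974.
-0.2 − 1.974 = -2.174; -0.2 + 1.974 = 1.774.

[-2.174, 1.774]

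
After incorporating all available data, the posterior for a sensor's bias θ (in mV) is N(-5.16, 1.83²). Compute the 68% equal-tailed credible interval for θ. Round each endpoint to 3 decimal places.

[-6.980, -3.340]

The posterior is symmetric, so the 68% equal-tailed interval is θ = -5.16 ± z·1.83 with z = 0.994.
Half-width: 0.994 × 1.83 = 1.820.
-5.16 − 1.820 = -6.980; -5.16 + 1.820 = -3.340.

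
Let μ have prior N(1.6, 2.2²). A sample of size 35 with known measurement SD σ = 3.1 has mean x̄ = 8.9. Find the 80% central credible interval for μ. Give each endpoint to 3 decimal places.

[7.855, 9.161]

Posterior precision = 1/2.2² + 35/3.1² = 0.2066 + 3.6420 = 3.8487, so posterior SD = 0.5097.
Posterior mean = (1.6/2.2² + 35·8.9/3.1²) / 3.8487 = 8.5081.
Interval: 8.5081 ± 1.282 × 0.5097 → [7.855, 9.161].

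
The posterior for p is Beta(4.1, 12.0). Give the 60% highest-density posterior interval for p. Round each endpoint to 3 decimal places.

[0.140, 0.317]

The posterior is unimodal and skewed, so the HPD interval has equal density at both endpoints and is the shortest 60% interval.
Solving f(0.140) = f(0.317) with F(0.317) − F(0.140) = 0.60 gives [0.140, 0.317].
For comparison, the equal-tailed interval is [0.162, 0.342]; the HPD is narrower and shifted toward the mode.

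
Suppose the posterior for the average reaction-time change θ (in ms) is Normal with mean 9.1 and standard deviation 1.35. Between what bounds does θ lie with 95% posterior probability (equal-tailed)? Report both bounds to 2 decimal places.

The posterior is symmetric, so the 95% equal-tailed interval is θ = 9.1 ± z·1.35 with z = 1.960.
Half-width: 1.960 × 1.35 = 2.65.
9.1 − 2.65 = 6.45; 9.1 + 2.65 = 11.75.

[6.45, 11.75]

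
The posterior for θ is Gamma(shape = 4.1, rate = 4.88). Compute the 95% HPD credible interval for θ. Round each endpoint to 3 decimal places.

The posterior is unimodal and skewed, so the HPD interval has equal density at both endpoints and is the shortest 95% interval.
Solving f(0.155) = f(1.660) with F(1.660) − F(0.155) = 0.95 gives [0.155, 1.660].
For comparison, the equal-tailed interval is [0.234, 1.827]; the HPD is narrower and shifted toward the mode.

[0.155, 1.660]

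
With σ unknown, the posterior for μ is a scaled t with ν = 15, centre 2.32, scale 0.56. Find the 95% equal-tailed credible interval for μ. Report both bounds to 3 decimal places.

[1.126, 3.514]

The t_15 distribution is symmetric; the 95% interval is 2.32 ± t·0.56 with t_{0.975,15} = 2.131.
Half-width: 2.131 × 0.56 = 1.194.
2.32 − 1.194 = 1.126; 2.32 + 1.194 = 3.514.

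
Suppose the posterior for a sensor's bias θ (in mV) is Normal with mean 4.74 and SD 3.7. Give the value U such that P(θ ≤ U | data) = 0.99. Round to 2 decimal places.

Need U with P(θ ≤ U) = 0.99: U = 4.74 + z_{0.01}·3.7.
z = 2.326; U = 4.74 + 2.326 × 3.7 = 13.35.

13.35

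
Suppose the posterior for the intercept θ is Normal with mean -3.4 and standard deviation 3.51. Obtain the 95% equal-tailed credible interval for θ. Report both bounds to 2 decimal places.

The posterior is symmetric, so the 95% equal-tailed interval is θ = -3.4 ± z·3.51 with z = 1.960.
Half-width: 1.960 × 3.51 = 6.88.
-3.4 − 6.88 = -10.28; -3.4 + 6.88 = 3.48.

[-10.28, 3.48]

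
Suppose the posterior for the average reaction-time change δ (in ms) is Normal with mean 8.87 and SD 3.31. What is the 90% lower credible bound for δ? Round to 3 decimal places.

4.628

Need L with P(δ ≥ L) = 0.90: L = 8.87 − z_{0.1}·3.31.
z = 1.282; L = 8.87 − 1.282 × 3.31 = 4.628.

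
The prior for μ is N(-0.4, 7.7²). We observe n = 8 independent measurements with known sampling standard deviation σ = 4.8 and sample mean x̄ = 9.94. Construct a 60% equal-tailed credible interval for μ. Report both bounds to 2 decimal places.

Posterior precision = 1/7.7² + 8/4.8² = 0.0169 + 0.3472 = 0.3641, so posterior SD = 1.6573.
Posterior mean = (-0.4/7.7² + 8·9.94/4.8²) / 0.3641 = 9.4610.
Interval: 9.4610 ± 0.842 × 1.6573 → [8.07, 10.86].

[8.07, 10.86]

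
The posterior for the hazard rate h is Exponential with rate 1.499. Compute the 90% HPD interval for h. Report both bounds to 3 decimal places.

The exponential density is strictly decreasing on [0, ∞), so the HPD interval is anchored at 0: [0, q] with P(h ≤ q) = 0.90.
q = −ln(1 − 0.90) / 1.499 = 2.3026 / 1.499 = 1.536.

[0.000, 1.536]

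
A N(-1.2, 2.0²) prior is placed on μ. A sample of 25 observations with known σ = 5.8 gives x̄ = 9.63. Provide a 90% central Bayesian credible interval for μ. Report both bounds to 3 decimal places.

[5.253, 8.554]

Posterior precision = 1/2.0² + 25/5.8² = 0.2500 + 0.7432 = 0.9932, so posterior SD = 1.0034.
Posterior mean = (-1.2/2.0² + 25·9.63/5.8²) / 0.9932 = 6.9039.
Interval: 6.9039 ± 1.645 × 1.0034 → [5.253, 8.554].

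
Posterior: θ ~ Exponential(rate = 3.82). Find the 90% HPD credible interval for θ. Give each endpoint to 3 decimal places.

[0.000, 0.603]

The exponential density is strictly decreasing on [0, ∞), so the HPD interval is anchored at 0: [0, q] with P(θ ≤ q) = 0.90.
q = −ln(1 − 0.90) / 3.82 = 2.3026 / 3.82 = 0.603.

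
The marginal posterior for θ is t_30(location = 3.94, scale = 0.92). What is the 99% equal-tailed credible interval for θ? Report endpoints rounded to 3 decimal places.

[1.410, 6.470]

The t_30 distribution is symmetric; the 99% interval is 3.94 ± t·0.92 with t_{0.995,30} = 2.750.
Half-width: 2.750 × 0.92 = 2.530.
3.94 − 2.530 = 1.410; 3.94 + 2.530 = 6.470.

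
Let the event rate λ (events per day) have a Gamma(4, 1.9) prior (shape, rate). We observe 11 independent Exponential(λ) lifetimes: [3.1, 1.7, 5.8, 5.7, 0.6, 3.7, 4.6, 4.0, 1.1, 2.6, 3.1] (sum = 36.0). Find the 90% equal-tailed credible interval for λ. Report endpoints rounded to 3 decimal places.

Posterior: Gamma(4+11, 1.9+36.0) = Gamma(15, 37.9) (shape, rate).
Equal-tailed 90% interval: Gamma(15, 37.9) quantiles at 0.05 and 0.95.
Posterior mean ≈ 0.396, SD ≈ 0.102; a Normal approximation gives roughly [0.228, 0.564].
Exact: lower = 0.244; upper = 0.577.

[0.244, 0.577]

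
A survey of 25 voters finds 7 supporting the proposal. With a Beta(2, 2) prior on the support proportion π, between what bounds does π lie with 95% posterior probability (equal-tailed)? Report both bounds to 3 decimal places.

Posterior: Beta(2+7, 2+18) = Beta(9, 20).
Equal-tailed 95% interval: the 0.025 and 0.975 quantiles of Beta(9, 20).
Posterior mean ≈ 0.310, SD ≈ 0.084; a Normal approximation gives roughly [0.145, 0.476].
Exact: F⁻¹(0.025) = 0.159; F⁻¹(0.975) = 0.487.

[0.159, 0.487]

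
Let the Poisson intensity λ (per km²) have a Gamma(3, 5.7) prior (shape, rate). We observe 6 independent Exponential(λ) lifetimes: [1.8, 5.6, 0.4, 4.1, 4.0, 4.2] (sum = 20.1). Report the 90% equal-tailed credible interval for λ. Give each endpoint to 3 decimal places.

Posterior: Gamma(3+6, 5.7+20.1) = Gamma(9, 25.8) (shape, rate).
Equal-tailed 90% interval: Gamma(9, 25.8) quantiles at 0.05 and 0.95.
Posterior mean ≈ 0.349, SD ≈ 0.116; a Normal approximation gives roughly [0.158, 0.540].
Exact: lower = 0.182; upper = 0.559.

[0.182, 0.559]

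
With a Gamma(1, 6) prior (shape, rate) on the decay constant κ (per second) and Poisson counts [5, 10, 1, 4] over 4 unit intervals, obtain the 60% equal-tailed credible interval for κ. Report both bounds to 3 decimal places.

Posterior: Gamma(1+20, 6+4) = Gamma(21, 10) (shape, rate).
Equal-tailed 60% interval: Gamma(21, 10) quantiles at 0.2 and 0.8.
Posterior mean ≈ 2.100, SD ≈ 0.458; a Normal approximation gives roughly [1.714, 2.486].
Exact: lower = 1.708; upper = 2.473.

[1.708, 2.473]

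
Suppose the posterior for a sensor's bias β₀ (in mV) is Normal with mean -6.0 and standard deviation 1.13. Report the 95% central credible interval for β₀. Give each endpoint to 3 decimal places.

[-8.215, -3.785]

The posterior is symmetric, so the 95% equal-tailed interval is β₀ = -6.0 ± z·1.13 with z = 1.960.
Half-width: 1.960 × 1.13 = 2.215.
-6.0 − 2.215 = -8.215; -6.0 + 2.215 = -3.785.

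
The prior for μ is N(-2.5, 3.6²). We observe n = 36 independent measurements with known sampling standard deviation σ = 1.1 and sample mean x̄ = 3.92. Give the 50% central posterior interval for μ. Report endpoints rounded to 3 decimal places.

Posterior precision = 1/3.6² + 36/1.1² = 0.0772 + 29.7521 = 29.8292, so posterior SD = 0.1831.
Posterior mean = (-2.5/3.6² + 36·3.92/1.1²) / 29.8292 = 3.9034.
Interval: 3.9034 ± 0.674 × 0.1831 → [3.780, 4.027].

[3.780, 4.027]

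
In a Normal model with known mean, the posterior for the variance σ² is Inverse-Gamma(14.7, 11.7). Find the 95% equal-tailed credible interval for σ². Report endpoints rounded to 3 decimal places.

[0.506, 1.432]

Inverse-Gamma(14.7, 11.7) quantiles: F⁻¹(0.025) and F⁻¹(0.975).
Equivalently, 1/σ² ~ Gamma(14.7, rate = 11.7); invert its 0.975 and 0.025 quantiles.
Posterior mean ≈ 0.854, SD ≈ 0.240; a Normal approximation gives roughly [0.384, 1.324].
Exact: lower = 0.506; upper = 1.432.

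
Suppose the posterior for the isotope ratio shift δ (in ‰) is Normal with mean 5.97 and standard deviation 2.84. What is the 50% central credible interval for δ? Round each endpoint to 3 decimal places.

The posterior is symmetric, so the 50% equal-tailed interval is δ = 5.97 ± z·2.84 with z = 0.674.
Half-width: 0.674 × 2.84 = 1.916.
5.97 − 1.916 = 4.054; 5.97 + 1.916 = 7.886.

[4.054, 7.886]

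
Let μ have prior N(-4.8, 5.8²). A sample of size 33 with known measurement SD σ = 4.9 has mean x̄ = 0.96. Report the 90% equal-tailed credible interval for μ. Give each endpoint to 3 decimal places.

[-0.550, 2.226]

Posterior precision = 1/5.8² + 33/4.9² = 0.0297 + 1.3744 = 1.4042, so posterior SD = 0.8439.
Posterior mean = (-4.8/5.8² + 33·0.96/4.9²) / 1.4042 = 0.8381.
Interval: 0.8381 ± 1.645 × 0.8439 → [-0.550, 2.226].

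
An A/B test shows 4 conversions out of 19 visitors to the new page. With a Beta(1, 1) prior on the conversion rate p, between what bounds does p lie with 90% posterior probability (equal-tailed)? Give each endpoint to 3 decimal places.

Posterior: Beta(1+4, 1+15) = Beta(5, 16).
Equal-tailed 90% interval: the 0.05 and 0.95 quantiles of Beta(5, 16).
Posterior mean ≈ 0.238, SD ≈ 0.091; a Normal approximation gives roughly [0.089, 0.387].
Exact: F⁻¹(0.05) = 0.104; F⁻¹(0.95) = 0.401.

[0.104, 0.401]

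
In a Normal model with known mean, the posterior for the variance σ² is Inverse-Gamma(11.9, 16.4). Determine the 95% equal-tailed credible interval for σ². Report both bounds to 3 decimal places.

Inverse-Gamma(11.9, 16.4) quantiles: F⁻¹(0.025) and F⁻¹(0.975).
Equivalently, 1/σ² ~ Gamma(11.9, rate = 16.4); invert its 0.975 and 0.025 quantiles.
Posterior mean ≈ 1.505, SD ≈ 0.478; a Normal approximation gives roughly [0.567, 2.442].
Exact: lower = 0.839; upper = 2.676.

[0.839, 2.676]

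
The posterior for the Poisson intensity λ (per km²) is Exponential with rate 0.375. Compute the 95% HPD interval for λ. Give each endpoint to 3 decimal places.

The exponential density is strictly decreasing on [0, ∞), so the HPD interval is anchored at 0: [0, q] with P(λ ≤ q) = 0.95.
q = −ln(1 − 0.95) / 0.375 = 2.9957 / 0.375 = 7.989.

[0.000, 7.989]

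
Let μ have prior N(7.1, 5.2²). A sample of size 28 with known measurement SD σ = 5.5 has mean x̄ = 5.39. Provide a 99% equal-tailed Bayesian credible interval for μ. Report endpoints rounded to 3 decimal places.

Posterior precision = 1/5.2² + 28/5.5² = 0.0370 + 0.9256 = 0.9626, so posterior SD = 1.0192.
Posterior mean = (7.1/5.2² + 28·5.39/5.5²) / 0.9626 = 5.4557.
Interval: 5.4557 ± 2.576 × 1.0192 → [2.830, 8.081].

[2.830, 8.081]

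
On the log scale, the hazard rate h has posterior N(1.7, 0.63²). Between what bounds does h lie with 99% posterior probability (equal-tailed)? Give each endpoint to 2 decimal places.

[1.08, 27.74]

On the log scale the 99% interval is 1.7 ± 2.576 × 0.63 = [0.0772, 3.3228].
Exponentiate: [e^0.0772, e^3.3228] = [1.08, 27.74].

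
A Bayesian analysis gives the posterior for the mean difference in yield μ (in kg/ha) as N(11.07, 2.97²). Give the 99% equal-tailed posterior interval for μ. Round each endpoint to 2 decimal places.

[3.42, 18.72]

The posterior is symmetric, so the 99% equal-tailed interval is μ = 11.07 ± z·2.97 with z = 2.576.
Half-width: 2.576 × 2.97 = 7.65.
11.07 − 7.65 = 3.42; 11.07 + 7.65 = 18.72.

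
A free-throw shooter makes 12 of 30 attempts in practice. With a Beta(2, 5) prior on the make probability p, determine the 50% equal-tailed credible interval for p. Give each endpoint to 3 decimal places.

[0.323, 0.431]

Posterior: Beta(2+12, 5+18) = Beta(14, 23).
Equal-tailed 50% interval: the 0.25 and 0.75 quantiles of Beta(14, 23).
Posterior mean ≈ 0.378, SD ≈ 0.079; a Normal approximation gives roughly [0.325, 0.431].
Exact: F⁻¹(0.25) = 0.323; F⁻¹(0.75) = 0.431.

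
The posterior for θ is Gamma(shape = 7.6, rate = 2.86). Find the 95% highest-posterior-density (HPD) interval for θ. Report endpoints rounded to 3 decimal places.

The posterior is unimodal and skewed, so the HPD interval has equal density at both endpoints and is the shortest 95% interval.
Solving f(0.951) = f(4.576) with F(4.576) − F(0.951) = 0.95 gives [0.951, 4.576].
For comparison, the equal-tailed interval is [1.117, 4.853]; the HPD is narrower and shifted toward the mode.

[0.951, 4.576]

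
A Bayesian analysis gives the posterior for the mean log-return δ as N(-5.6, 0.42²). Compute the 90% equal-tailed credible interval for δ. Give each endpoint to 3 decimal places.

The posterior is symmetric, so the 90% equal-tailed interval is δ = -5.6 ± z·0.42 with z = 1.645.
Half-width: 1.645 × 0.42 = 0.691.
-5.6 − 0.691 = -6.291; -5.6 + 0.691 = -4.909.

[-6.291, -4.909]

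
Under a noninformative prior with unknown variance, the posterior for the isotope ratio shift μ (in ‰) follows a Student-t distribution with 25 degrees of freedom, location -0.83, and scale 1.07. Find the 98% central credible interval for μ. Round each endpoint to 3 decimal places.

The t_25 distribution is symmetric; the 98% interval is -0.83 ± t·1.07 with t_{0.99,25} = 2.485.
Half-width: 2.485 × 1.07 = 2.659.
-0.83 − 2.659 = -3.489; -0.83 + 2.659 = 1.829.

[-3.489, 1.829]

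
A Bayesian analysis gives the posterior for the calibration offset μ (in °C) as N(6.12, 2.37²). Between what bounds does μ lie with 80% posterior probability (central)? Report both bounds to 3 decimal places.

The posterior is symmetric, so the 80% equal-tailed interval is μ = 6.12 ± z·2.37 with z = 1.282.
Half-width: 1.282 × 2.37 = 3.037.
6.12 − 3.037 = 3.083; 6.12 + 3.037 = 9.157.

[3.083, 9.157]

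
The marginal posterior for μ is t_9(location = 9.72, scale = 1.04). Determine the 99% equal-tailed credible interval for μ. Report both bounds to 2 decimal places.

[6.34, 13.10]

The t_9 distribution is symmetric; the 99% interval is 9.72 ± t·1.04 with t_{0.995,9} = 3.250.
Half-width: 3.250 × 1.04 = 3.38.
9.72 − 3.38 = 6.34; 9.72 + 3.38 = 13.10.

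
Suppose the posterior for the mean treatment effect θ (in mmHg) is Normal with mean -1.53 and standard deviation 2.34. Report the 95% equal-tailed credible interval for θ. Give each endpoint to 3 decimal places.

The posterior is symmetric, so the 95% equal-tailed interval is θ = -1.53 ± z·2.34 with z = 1.960.
Half-width: 1.960 × 2.34 = 4.586.
-1.53 − 4.586 = -6.116; -1.53 + 4.586 = 3.056.

[-6.116, 3.056]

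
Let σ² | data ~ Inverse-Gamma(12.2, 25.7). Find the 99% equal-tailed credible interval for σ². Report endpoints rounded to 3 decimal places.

[1.115, 5.070]

Inverse-Gamma(12.2, 25.7) quantiles: F⁻¹(0.005) and F⁻¹(0.995).
Equivalently, 1/σ² ~ Gamma(12.2, rate = 25.7); invert its 0.995 and 0.005 quantiles.
Posterior mean ≈ 2.295, SD ≈ 0.718; a Normal approximation gives roughly [0.444, 4.145].
Exact: lower = 1.115; upper = 5.070.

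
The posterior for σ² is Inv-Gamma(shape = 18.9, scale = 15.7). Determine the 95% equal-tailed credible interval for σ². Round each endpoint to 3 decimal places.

[0.554, 1.382]

Inverse-Gamma(18.9, 15.7) quantiles: F⁻¹(0.025) and F⁻¹(0.975).
Equivalently, 1/σ² ~ Gamma(18.9, rate = 15.7); invert its 0.975 and 0.025 quantiles.
Posterior mean ≈ 0.877, SD ≈ 0.213; a Normal approximation gives roughly [0.459, 1.295].
Exact: lower = 0.554; upper = 1.382.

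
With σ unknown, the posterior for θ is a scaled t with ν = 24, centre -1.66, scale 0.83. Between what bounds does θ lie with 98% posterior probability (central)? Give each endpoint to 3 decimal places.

The t_24 distribution is symmetric; the 98% interval is -1.66 ± t·0.83 with t_{0.99,24} = 2.492.
Half-width: 2.492 × 0.83 = 2.068.
-1.66 − 2.068 = -3.728; -1.66 + 2.068 = 0.408.

[-3.728, 0.408]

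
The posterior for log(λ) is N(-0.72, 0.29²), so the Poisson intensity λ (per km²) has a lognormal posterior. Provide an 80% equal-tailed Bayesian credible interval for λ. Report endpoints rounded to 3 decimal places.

On the log scale the 80% interval is -0.72 ± 1.282 × 0.29 = [-1.0916, -0.3484].
Exponentiate: [e^-1.0916, e^-0.3484] = [0.336, 0.706].

[0.336, 0.706]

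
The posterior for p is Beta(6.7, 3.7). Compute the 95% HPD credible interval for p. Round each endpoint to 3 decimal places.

[0.369, 0.905]

The posterior is unimodal and skewed, so the HPD interval has equal density at both endpoints and is the shortest 95% interval.
Solving f(0.369) = f(0.905) with F(0.905) − F(0.369) = 0.95 gives [0.369, 0.905].
For comparison, the equal-tailed interval is [0.348, 0.889]; the HPD is narrower and shifted toward the mode.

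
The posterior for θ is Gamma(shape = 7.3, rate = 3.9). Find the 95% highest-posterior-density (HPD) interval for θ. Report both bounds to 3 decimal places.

[0.650, 3.250]

The posterior is unimodal and skewed, so the HPD interval has equal density at both endpoints and is the shortest 95% interval.
Solving f(0.650) = f(3.250) with F(3.250) − F(0.650) = 0.95 gives [0.650, 3.250].
For comparison, the equal-tailed interval is [0.770, 3.454]; the HPD is narrower and shifted toward the mode.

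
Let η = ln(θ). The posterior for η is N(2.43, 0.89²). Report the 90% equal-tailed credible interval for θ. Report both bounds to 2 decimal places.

On the log scale the 90% interval is 2.43 ± 1.645 × 0.89 = [0.9661, 3.8939].
Exponentiate: [e^0.9661, e^3.8939] = [2.63, 49.10].

[2.63, 49.10]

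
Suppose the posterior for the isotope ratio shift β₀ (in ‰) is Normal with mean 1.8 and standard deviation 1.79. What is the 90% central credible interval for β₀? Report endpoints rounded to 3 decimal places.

[-1.144, 4.744]

The posterior is symmetric, so the 90% equal-tailed interval is β₀ = 1.8 ± z·1.79 with z = 1.645.
Half-width: 1.645 × 1.79 = 2.944.
1.8 − 2.944 = -1.144; 1.8 + 2.944 = 4.744.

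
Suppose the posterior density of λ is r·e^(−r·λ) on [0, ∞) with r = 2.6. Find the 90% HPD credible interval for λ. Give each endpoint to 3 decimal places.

[0.000, 0.886]

The exponential density is strictly decreasing on [0, ∞), so the HPD interval is anchored at 0: [0, q] with P(λ ≤ q) = 0.90.
q = −ln(1 − 0.90) / 2.6 = 2.3026 / 2.6 = 0.886.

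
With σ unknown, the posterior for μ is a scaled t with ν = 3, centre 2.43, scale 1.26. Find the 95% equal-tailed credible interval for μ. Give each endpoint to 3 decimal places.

[-1.580, 6.440]

The t_3 distribution is symmetric; the 95% interval is 2.43 ± t·1.26 with t_{0.975,3} = 3.182.
Half-width: 3.182 × 1.26 = 4.010.
2.43 − 4.010 = -1.580; 2.43 + 4.010 = 6.440.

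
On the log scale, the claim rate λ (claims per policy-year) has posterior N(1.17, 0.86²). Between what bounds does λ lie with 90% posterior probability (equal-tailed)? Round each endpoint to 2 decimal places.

[0.78, 13.26]

On the log scale the 90% interval is 1.17 ± 1.645 × 0.86 = [-0.2446, 2.5846].
Exponentiate: [e^-0.2446, e^2.5846] = [0.78, 13.26].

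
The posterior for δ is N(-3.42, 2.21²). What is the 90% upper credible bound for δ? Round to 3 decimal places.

-0.588

Need U with P(δ ≤ U) = 0.90: U = -3.42 + z_{0.1}·2.21.
z = 1.282; U = -3.42 + 1.282 × 2.21 = -0.588.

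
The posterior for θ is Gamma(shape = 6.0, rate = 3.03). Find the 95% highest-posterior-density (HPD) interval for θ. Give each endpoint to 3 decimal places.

[0.580, 3.586]

The posterior is unimodal and skewed, so the HPD interval has equal density at both endpoints and is the shortest 95% interval.
Solving f(0.580) = f(3.586) with F(3.586) − F(0.580) = 0.95 gives [0.580, 3.586].
For comparison, the equal-tailed interval is [0.727, 3.851]; the HPD is narrower and shifted toward the mode.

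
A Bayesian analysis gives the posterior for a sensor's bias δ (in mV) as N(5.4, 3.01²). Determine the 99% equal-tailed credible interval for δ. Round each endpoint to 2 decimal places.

The posterior is symmetric, so the 99% equal-tailed interval is δ = 5.4 ± z·3.01 with z = 2.576.
Half-width: 2.576 × 3.01 = 7.75.
5.4 − 7.75 = -2.35; 5.4 + 7.75 = 13.15.

[-2.35, 13.15]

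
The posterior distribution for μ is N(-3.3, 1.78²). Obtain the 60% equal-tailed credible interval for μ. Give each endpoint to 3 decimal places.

The posterior is symmetric, so the 60% equal-tailed interval is μ = -3.3 ± z·1.78 with z = 0.842.
Half-width: 0.842 × 1.78 = 1.498.
-3.3 − 1.498 = -4.798; -3.3 + 1.498 = -1.802.

[-4.798, -1.802]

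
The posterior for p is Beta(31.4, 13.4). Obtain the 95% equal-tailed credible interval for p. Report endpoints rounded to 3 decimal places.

[0.561, 0.824]

Posterior: Beta(31.4, 13.4).
Equal-tailed 95% interval: the 0.025 and 0.975 quantiles of Beta(31.4, 13.4).
Posterior mean ≈ 0.701, SD ≈ 0.068; a Normal approximation gives roughly [0.568, 0.833].
Exact: F⁻¹(0.025) = 0.561; F⁻¹(0.975) = 0.824.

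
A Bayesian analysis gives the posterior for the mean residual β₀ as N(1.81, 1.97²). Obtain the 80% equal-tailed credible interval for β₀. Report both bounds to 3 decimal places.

[-0.715, 4.335]

The posterior is symmetric, so the 80% equal-tailed interval is β₀ = 1.81 ± z·1.97 with z = 1.282.
Half-width: 1.282 × 1.97 = 2.525.
1.81 − 2.525 = -0.715; 1.81 + 2.525 = 4.335.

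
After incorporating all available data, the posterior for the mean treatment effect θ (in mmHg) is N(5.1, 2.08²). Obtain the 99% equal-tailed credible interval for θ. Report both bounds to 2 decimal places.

[-0.26, 10.46]

The posterior is symmetric, so the 99% equal-tailed interval is θ = 5.1 ± z·2.08 with z = 2.576.
Half-width: 2.576 × 2.08 = 5.36.
5.1 − 5.36 = -0.26; 5.1 + 5.36 = 10.46.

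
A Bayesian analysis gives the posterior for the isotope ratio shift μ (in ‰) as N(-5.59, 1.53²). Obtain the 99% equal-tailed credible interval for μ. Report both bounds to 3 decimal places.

The posterior is symmetric, so the 99% equal-tailed interval is μ = -5.59 ± z·1.53 with z = 2.576.
Half-width: 2.576 × 1.53 = 3.941.
-5.59 − 3.941 = -9.531; -5.59 + 3.941 = -1.649.

[-9.531, -1.649]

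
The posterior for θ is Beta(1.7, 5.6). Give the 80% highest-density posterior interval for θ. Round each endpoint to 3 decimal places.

[0.021, 0.367]

The posterior is unimodal and skewed, so the HPD interval has equal density at both endpoints and is the shortest 80% interval.
Solving f(0.021) = f(0.367) with F(0.367) − F(0.021) = 0.80 gives [0.021, 0.367].
For comparison, the equal-tailed interval is [0.063, 0.440]; the HPD is narrower and shifted toward the mode.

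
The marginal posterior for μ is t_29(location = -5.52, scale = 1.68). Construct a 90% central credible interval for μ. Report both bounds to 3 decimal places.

[-8.375, -2.665]

The t_29 distribution is symmetric; the 90% interval is -5.52 ± t·1.68 with t_{0.95,29} = 1.699.
Half-width: 1.699 × 1.68 = 2.855.
-5.52 − 2.855 = -8.375; -5.52 + 2.855 = -2.665.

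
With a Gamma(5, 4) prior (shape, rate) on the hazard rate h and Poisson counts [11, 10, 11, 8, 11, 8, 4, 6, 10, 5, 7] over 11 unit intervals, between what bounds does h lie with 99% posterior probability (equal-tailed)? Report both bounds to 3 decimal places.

Posterior: Gamma(5+91, 4+11) = Gamma(96, 15) (shape, rate).
Equal-tailed 99% interval: Gamma(96, 15) quantiles at 0.005 and 0.995.
Posterior mean ≈ 6.400, SD ≈ 0.653; a Normal approximation gives roughly [4.717, 8.083].
Exact: lower = 4.843; upper = 8.207.

[4.843, 8.207]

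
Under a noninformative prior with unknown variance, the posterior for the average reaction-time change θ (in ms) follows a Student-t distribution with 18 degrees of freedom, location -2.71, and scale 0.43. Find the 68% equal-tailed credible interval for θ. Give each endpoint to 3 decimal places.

[-3.150, -2.270]

The t_18 distribution is symmetric; the 68% interval is -2.71 ± t·0.43 with t_{0.84,18} = 1.023.
Half-width: 1.023 × 0.43 = 0.440.
-2.71 − 0.440 = -3.150; -2.71 + 0.440 = -2.270.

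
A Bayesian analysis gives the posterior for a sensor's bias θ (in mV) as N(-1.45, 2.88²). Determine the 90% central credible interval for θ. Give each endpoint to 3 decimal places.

[-6.187, 3.287]

The posterior is symmetric, so the 90% equal-tailed interval is θ = -1.45 ± z·2.88 with z = 1.645.
Half-width: 1.645 × 2.88 = 4.737.
-1.45 − 4.737 = -6.187; -1.45 + 4.737 = 3.287.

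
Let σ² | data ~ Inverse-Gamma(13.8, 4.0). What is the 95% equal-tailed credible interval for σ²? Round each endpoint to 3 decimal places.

Inverse-Gamma(13.8, 4.0) quantiles: F⁻¹(0.025) and F⁻¹(0.975).
Equivalently, 1/σ² ~ Gamma(13.8, rate = 4.0); invert its 0.975 and 0.025 quantiles.
Posterior mean ≈ 0.312, SD ≈ 0.091; a Normal approximation gives roughly [0.134, 0.491].
Exact: lower = 0.182; upper = 0.533.

[0.182, 0.533]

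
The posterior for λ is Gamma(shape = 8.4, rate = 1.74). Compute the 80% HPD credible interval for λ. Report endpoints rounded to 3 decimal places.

The posterior is unimodal and skewed, so the HPD interval has equal density at both endpoints and is the shortest 80% interval.
Solving f(2.535) = f(6.613) with F(6.613) − F(2.535) = 0.80 gives [2.535, 6.613].
For comparison, the equal-tailed interval is [2.853, 7.047]; the HPD is narrower and shifted toward the mode.

[2.535, 6.613]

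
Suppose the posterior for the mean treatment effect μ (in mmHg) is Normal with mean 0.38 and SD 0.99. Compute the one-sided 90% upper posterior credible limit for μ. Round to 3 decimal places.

Need U with P(μ ≤ U) = 0.90: U = 0.38 + z_{0.1}·0.99.
z = 1.282; U = 0.38 + 1.282 × 0.99 = 1.649.

1.649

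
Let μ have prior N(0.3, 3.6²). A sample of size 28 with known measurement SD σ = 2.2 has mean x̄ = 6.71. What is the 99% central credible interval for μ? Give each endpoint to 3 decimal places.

Posterior precision = 1/3.6² + 28/2.2² = 0.0772 + 5.7851 = 5.8623, so posterior SD = 0.4130.
Posterior mean = (0.3/3.6² + 28·6.71/2.2²) / 5.8623 = 6.6256.
Interval: 6.6256 ± 2.576 × 0.4130 → [5.562, 7.689].

[5.562, 7.689]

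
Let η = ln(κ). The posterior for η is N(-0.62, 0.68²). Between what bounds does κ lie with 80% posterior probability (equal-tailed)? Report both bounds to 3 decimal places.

[0.225, 1.286]

On the log scale the 80% interval is -0.62 ± 1.282 × 0.68 = [-1.4915, 0.2515].
Exponentiate: [e^-1.4915, e^0.2515] = [0.225, 1.286].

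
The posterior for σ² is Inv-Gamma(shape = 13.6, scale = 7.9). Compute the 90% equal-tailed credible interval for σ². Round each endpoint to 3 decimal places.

Inverse-Gamma(13.6, 7.9) quantiles: F⁻¹(0.05) and F⁻¹(0.95).
Equivalently, 1/σ² ~ Gamma(13.6, rate = 7.9); invert its 0.95 and 0.05 quantiles.
Posterior mean ≈ 0.627, SD ≈ 0.184; a Normal approximation gives roughly [0.324, 0.930].
Exact: lower = 0.391; upper = 0.969.

[0.391, 0.969]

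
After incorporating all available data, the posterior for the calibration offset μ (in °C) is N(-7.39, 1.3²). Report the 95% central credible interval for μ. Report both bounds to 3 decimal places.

[-9.938, -4.842]

The posterior is symmetric, so the 95% equal-tailed interval is μ = -7.39 ± z·1.3 with z = 1.960.
Half-width: 1.960 × 1.3 = 2.548.
-7.39 − 2.548 = -9.938; -7.39 + 2.548 = -4.842.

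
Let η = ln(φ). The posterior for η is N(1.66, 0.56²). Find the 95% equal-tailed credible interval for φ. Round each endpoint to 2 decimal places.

[1.75, 15.76]

On the log scale the 95% interval is 1.66 ± 1.960 × 0.56 = [0.5624, 2.7576].
Exponentiate: [e^0.5624, e^2.7576] = [1.75, 15.76].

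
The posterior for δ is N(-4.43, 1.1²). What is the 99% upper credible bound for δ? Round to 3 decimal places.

Need U with P(δ ≤ U) = 0.99: U = -4.43 + z_{0.01}·1.1.
z = 2.326; U = -4.43 + 2.326 × 1.1 = -1.871.

-1.871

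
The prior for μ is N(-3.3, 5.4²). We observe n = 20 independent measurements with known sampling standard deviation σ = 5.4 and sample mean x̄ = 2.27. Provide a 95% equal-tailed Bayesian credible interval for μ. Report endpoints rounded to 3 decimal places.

[-0.305, 4.314]

Posterior precision = 1/5.4² + 20/5.4² = 0.0343 + 0.6859 = 0.7202, so posterior SD = 1.1784.
Posterior mean = (-3.3/5.4² + 20·2.27/5.4²) / 0.7202 = 2.0048.
Interval: 2.0048 ± 1.960 × 1.1784 → [-0.305, 4.314].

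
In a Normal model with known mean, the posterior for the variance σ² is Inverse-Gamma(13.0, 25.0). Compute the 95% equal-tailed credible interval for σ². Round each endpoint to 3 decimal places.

Inverse-Gamma(13.0, 25.0) quantiles: F⁻¹(0.025) and F⁻¹(0.975).
Equivalently, 1/σ² ~ Gamma(13.0, rate = 25.0); invert its 0.975 and 0.025 quantiles.
Posterior mean ≈ 2.083, SD ≈ 0.628; a Normal approximation gives roughly [0.852, 3.314].
Exact: lower = 1.193; upper = 3.612.

[1.193, 3.612]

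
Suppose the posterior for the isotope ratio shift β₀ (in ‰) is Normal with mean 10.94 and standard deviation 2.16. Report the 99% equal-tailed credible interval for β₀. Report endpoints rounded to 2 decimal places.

[5.38, 16.50]

The posterior is symmetric, so the 99% equal-tailed interval is β₀ = 10.94 ± z·2.16 with z = 2.576.
Half-width: 2.576 × 2.16 = 5.56.
10.94 − 5.56 = 5.38; 10.94 + 5.56 = 16.50.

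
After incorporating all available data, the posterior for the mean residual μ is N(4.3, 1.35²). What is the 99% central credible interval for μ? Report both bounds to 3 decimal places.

[0.823, 7.777]

The posterior is symmetric, so the 99% equal-tailed interval is μ = 4.3 ± z·1.35 with z = 2.576.
Half-width: 2.576 × 1.35 = 3.477.
4.3 − 3.477 = 0.823; 4.3 + 3.477 = 7.777.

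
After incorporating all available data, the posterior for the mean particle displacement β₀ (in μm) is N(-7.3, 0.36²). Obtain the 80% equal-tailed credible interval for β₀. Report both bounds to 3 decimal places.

The posterior is symmetric, so the 80% equal-tailed interval is β₀ = -7.3 ± z·0.36 with z = 1.282.
Half-width: 1.282 × 0.36 = 0.461.
-7.3 − 0.461 = -7.761; -7.3 + 0.461 = -6.839.

[-7.761, -6.839]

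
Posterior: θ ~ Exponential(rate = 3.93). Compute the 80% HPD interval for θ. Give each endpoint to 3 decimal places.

[0.000, 0.410]

The exponential density is strictly decreasing on [0, ∞), so the HPD interval is anchored at 0: [0, q] with P(θ ≤ q) = 0.80.
q = −ln(1 − 0.80) / 3.93 = 1.6094 / 3.93 = 0.410.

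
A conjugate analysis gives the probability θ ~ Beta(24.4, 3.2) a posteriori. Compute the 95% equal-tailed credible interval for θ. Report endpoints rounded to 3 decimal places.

Posterior: Beta(24.4, 3.2).
Equal-tailed 95% interval: the 0.025 and 0.975 quantiles of Beta(24.4, 3.2).
Posterior mean ≈ 0.884, SD ≈ 0.060; a Normal approximation gives roughly [0.767, 1.001].
Exact: F⁻¹(0.025) = 0.744; F⁻¹(0.975) = 0.973.

[0.744, 0.973]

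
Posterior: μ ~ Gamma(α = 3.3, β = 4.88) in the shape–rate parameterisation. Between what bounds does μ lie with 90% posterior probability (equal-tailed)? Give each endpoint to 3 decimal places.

[0.200, 1.381]

Posterior: Gamma(shape 3.3, rate 4.88).
Equal-tailed 90% interval: Gamma(3.3, 4.88) quantiles at 0.05 and 0.95.
Posterior mean ≈ 0.676, SD ≈ 0.372; a Normal approximation gives roughly [0.064, 1.289].
Exact: lower = 0.200; upper = 1.381.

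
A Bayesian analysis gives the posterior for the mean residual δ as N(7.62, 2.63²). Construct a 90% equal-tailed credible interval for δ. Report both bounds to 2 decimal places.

The posterior is symmetric, so the 90% equal-tailed interval is δ = 7.62 ± z·2.63 with z = 1.645.
Half-width: 1.645 × 2.63 = 4.33.
7.62 − 4.33 = 3.29; 7.62 + 4.33 = 11.95.

[3.29, 11.95]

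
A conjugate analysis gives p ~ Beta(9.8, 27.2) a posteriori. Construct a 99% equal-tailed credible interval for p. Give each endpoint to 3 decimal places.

[0.108, 0.468]

Posterior: Beta(9.8, 27.2).
Equal-tailed 99% interval: the 0.005 and 0.995 quantiles of Beta(9.8, 27.2).
Posterior mean ≈ 0.265, SD ≈ 0.072; a Normal approximation gives roughly [0.080, 0.449].
Exact: F⁻¹(0.005) = 0.108; F⁻¹(0.995) = 0.468.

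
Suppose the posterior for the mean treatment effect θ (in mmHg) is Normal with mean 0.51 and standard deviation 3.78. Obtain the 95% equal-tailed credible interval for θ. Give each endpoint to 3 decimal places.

The posterior is symmetric, so the 95% equal-tailed interval is θ = 0.51 ± z·3.78 with z = 1.960.
Half-width: 1.960 × 3.78 = 7.409.
0.51 − 7.409 = -6.899; 0.51 + 7.409 = 7.919.

[-6.899, 7.919]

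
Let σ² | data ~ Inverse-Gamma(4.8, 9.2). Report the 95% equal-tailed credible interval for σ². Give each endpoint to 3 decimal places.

[0.925, 6.082]

Inverse-Gamma(4.8, 9.2) quantiles: F⁻¹(0.025) and F⁻¹(0.975).
Equivalently, 1/σ² ~ Gamma(4.8, rate = 9.2); invert its 0.975 and 0.025 quantiles.
Posterior mean ≈ 2.421, SD ≈ 1.447; a Normal approximation gives roughly [-0.415, 5.257].
Exact: lower = 0.925; upper = 6.082.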